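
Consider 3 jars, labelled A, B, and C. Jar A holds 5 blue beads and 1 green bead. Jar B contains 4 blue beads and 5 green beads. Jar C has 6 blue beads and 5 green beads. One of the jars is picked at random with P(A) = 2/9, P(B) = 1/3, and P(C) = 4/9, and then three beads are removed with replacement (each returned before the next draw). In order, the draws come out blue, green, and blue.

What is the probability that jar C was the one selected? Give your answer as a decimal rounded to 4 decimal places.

Under each hypothesis, the probability of the observed sequence is: P(data | jar A) = (5/6)(1/6)(5/6) = 0.11574; P(data | jar B) = (4/9)(5/9)(4/9) = 0.10974; P(data | jar C) = (6/11)(5/11)(6/11) = 0.13524.
The prior-weighted likelihoods are 2/9 · 0.11574 = 0.02572, 1/3 · 0.10974 = 0.03658, 4/9 · 0.13524 = 0.060105; these sum to 0.12241.
So P(jar C | data) = (0.060105) / (0.12241) = 0.49103.

0.4910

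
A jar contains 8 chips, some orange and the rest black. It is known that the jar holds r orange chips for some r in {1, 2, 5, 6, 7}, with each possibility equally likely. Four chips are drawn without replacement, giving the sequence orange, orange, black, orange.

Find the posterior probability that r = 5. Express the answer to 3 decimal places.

0.286

The likelihood of the observed sequence under each hypothesis: P(data | r = 1) = (1/8)(0/7) = 0; P(data | r = 2) = (2/8)(1/7)(6/6)(0/5) = 0; P(data | r = 5) = (5/8)(4/7)(3/6)(3/5) = 3/28; P(data | r = 6) = (6/8)(5/7)(2/6)(4/5) = 1/7; P(data | r = 7) = (7/8)(6/7)(1/6)(5/5) = 1/8.
Multiplying each by its prior: 1/5 · 0 = 0, 1/5 · 0 = 0, 1/5 · 3/28 = 3/140, 1/5 · 1/7 = 1/35, 1/5 · 1/8 = 1/40; these sum to 3/40.
So P(r = 5 | data) = (3/140) / (3/40) = 2/7.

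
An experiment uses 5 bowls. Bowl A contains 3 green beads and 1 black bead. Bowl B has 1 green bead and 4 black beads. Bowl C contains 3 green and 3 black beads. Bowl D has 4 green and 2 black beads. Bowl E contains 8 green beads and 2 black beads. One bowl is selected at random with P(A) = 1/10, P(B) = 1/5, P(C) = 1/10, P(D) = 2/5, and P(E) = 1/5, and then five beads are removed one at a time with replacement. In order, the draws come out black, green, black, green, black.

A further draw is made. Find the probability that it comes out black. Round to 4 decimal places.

Compute the likelihood of the observed sequence for each case: P(data | bowl A) = (1/4)(3/4)(1/4)(3/4)(1/4) = 0.0087891; P(data | bowl B) = (4/5)(1/5)(4/5)(1/5)(4/5) = 0.02048; P(data | bowl C) = (3/6)(3/6)(3/6)(3/6)(3/6) = 0.03125; P(data | bowl D) = (2/6)(4/6)(2/6)(4/6)(2/6) = 0.016461; P(data | bowl E) = (2/10)(8/10)(2/10)(8/10)(2/10) = 0.00512.
Weighting by the prior gives 1/10 · 0.0087891 = 0.00087891, 1/5 · 0.02048 = 0.004096, 1/10 · 0.03125 = 0.003125, 2/5 · 0.016461 = 0.0065844, 1/5 · 0.00512 = 0.001024; with total 0.015708.
Normalising, the posterior is P(bowl A | data) = 0.055952, P(bowl B | data) = 0.26075, P(bowl C | data) = 0.19894, P(bowl D | data) = 0.41917, P(bowl E | data) = 0.065189.
So P(black next | data) = Σ P(black next | H) P(H | data) = (1/4)(0.055952) + (4/5)(0.26075) + (1/2)(0.19894) + (1/3)(0.41917) + (1/5)(0.065189) = 0.47482.

0.4748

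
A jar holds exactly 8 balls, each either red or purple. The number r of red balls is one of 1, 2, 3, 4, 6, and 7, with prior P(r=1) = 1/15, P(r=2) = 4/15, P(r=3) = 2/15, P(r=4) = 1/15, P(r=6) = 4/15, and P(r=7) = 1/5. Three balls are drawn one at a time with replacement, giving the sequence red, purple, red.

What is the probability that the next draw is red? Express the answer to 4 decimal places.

0.6290

For each hypothesis, P(data | H) works out to: P(data | r = 1) = (1/8)(7/8)(1/8) = 0.013672; P(data | r = 2) = (2/8)(6/8)(2/8) = 0.046875; P(data | r = 3) = (3/8)(5/8)(3/8) = 0.087891; P(data | r = 4) = (4/8)(4/8)(4/8) = 0.125; P(data | r = 6) = (6/8)(2/8)(6/8) = 0.14062; P(data | r = 7) = (7/8)(1/8)(7/8) = 0.095703.
Multiplying each by its prior: 1/15 · 0.013672 = 0.00091146, 4/15 · 0.046875 = 0.0125, 2/15 · 0.087891 = 0.011719, 1/15 · 0.125 = 0.0083333, 4/15 · 0.14062 = 0.0375, 1/5 · 0.095703 = 0.019141; with total 0.090104.
Dividing through by the total gives posterior P(r = 1 | data) = 0.010116, P(r = 2 | data) = 0.13873, P(r = 3 | data) = 0.13006, P(r = 4 | data) = 0.092486, P(r = 6 | data) = 0.41618, P(r = 7 | data) = 0.21243.
So P(red next | data) = Σ P(red next | H) P(H | data) = (1/8)(0.010116) + (1/4)(0.13873) + (3/8)(0.13006) + (1/2)(0.092486) + (3/4)(0.41618) + (7/8)(0.21243) = 0.62897.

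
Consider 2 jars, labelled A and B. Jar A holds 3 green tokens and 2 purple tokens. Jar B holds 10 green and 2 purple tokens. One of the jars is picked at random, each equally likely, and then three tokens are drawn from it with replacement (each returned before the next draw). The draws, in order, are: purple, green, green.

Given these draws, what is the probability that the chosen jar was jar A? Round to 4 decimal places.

0.5544

The likelihood of the observed sequence under each hypothesis: P(data | jar A) = (2/5)(3/5)(3/5) = 0.144; P(data | jar B) = (2/12)(10/12)(10/12) = 0.11574.
Weighting by the prior gives 1/2 · 0.144 = 0.072, 1/2 · 0.11574 = 0.05787; with total 0.12987.
Therefore the posterior P(jar A | data) = (0.072) / (0.12987) = 0.5544.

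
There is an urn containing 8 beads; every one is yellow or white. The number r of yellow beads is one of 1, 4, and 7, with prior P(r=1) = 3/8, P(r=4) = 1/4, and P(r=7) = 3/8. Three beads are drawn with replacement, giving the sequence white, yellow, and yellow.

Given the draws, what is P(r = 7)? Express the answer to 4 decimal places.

Compute the likelihood of the observed sequence for each case: P(data | r = 1) = (7/8)(1/8)(1/8) = 0.013672; P(data | r = 4) = (4/8)(4/8)(4/8) = 0.125; P(data | r = 7) = (1/8)(7/8)(7/8) = 0.095703.
Weighting by the prior gives 3/8 · 0.013672 = 0.005127, 1/4 · 0.125 = 0.03125, 3/8 · 0.095703 = 0.035889; summing to 0.072266.
Therefore the posterior P(r = 7 | data) = (0.035889) / (0.072266) = 0.49662.

0.4966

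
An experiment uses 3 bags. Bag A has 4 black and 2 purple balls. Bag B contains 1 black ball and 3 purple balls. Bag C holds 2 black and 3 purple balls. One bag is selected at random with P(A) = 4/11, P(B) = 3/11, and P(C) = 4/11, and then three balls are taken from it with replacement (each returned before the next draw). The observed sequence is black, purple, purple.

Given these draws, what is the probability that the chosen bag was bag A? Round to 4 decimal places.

0.2289

Compute the likelihood of the observed sequence for each case: P(data | bag A) = (4/6)(2/6)(2/6) = 0.074074; P(data | bag B) = (1/4)(3/4)(3/4) = 0.14062; P(data | bag C) = (2/5)(3/5)(3/5) = 0.144.
Multiplying each by its prior: 4/11 · 0.074074 = 0.026936, 3/11 · 0.14062 = 0.038352, 4/11 · 0.144 = 0.052364; these sum to 0.11765.
By Bayes' rule, P(bag A | data) = (0.026936) / (0.11765) = 0.22895.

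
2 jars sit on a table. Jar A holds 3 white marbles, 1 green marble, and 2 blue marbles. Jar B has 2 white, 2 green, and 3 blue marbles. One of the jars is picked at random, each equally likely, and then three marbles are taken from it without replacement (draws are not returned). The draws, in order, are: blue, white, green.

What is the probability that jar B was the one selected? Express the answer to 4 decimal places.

The likelihood of the observed sequence under each hypothesis: P(data | jar A) = (2/6)(3/5)(1/4) = 1/20; P(data | jar B) = (3/7)(2/6)(2/5) = 2/35.
Weighting by the prior gives 1/2 · 1/20 = 1/40, 1/2 · 2/35 = 1/35; summing to 3/56.
Hence P(jar B | data) = (1/35) / (3/56) = 8/15.

0.5333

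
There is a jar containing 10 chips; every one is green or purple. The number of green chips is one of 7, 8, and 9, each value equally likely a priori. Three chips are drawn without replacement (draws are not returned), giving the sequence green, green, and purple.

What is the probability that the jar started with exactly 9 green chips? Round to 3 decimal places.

Compute the likelihood of the observed sequence for each case: P(data | r = 7) = (7/10)(6/9)(3/8) = 7/40; P(data | r = 8) = (8/10)(7/9)(2/8) = 7/45; P(data | r = 9) = (9/10)(8/9)(1/8) = 1/10.
Multiplying each by its prior: 1/3 · 7/40 = 7/120, 1/3 · 7/45 = 7/135, 1/3 · 1/10 = 1/30; with total 31/216.
Hence P(r = 9 | data) = (1/30) / (31/216) = 36/155.

0.232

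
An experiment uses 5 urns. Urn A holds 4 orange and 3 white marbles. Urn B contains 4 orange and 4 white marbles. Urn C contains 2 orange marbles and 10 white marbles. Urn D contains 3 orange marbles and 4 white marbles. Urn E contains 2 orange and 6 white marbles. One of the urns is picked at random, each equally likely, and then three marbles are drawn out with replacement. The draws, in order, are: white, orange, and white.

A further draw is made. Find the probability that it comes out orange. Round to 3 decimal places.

0.378

The likelihood of the observed sequence under each hypothesis: P(data | urn A) = (3/7)(4/7)(3/7) = 0.10496; P(data | urn B) = (4/8)(4/8)(4/8) = 0.125; P(data | urn C) = (10/12)(2/12)(10/12) = 0.11574; P(data | urn D) = (4/7)(3/7)(4/7) = 0.13994; P(data | urn E) = (6/8)(2/8)(6/8) = 0.14062.
The prior-weighted likelihoods are 1/5 · 0.10496 = 0.020991, 1/5 · 0.125 = 0.025, 1/5 · 0.11574 = 0.023148, 1/5 · 0.13994 = 0.027988, 1/5 · 0.14062 = 0.028125; summing to 0.12525.
Normalising, the posterior is P(urn A | data) = 0.16759, P(urn B | data) = 0.1996, P(urn C | data) = 0.18481, P(urn D | data) = 0.22345, P(urn E | data) = 0.22455.
The predictive probability is P(orange next | data) = (4/7)(0.16759) + (1/2)(0.1996) + (1/6)(0.18481) + (3/7)(0.22345) + (1/4)(0.22455) = 0.37827.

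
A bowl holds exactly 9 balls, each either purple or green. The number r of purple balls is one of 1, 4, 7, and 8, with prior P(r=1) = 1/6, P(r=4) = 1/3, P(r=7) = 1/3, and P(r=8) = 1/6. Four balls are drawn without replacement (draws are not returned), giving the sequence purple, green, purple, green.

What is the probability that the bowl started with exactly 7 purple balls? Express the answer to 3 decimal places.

For each hypothesis, P(data | H) works out to: P(data | r = 1) = (1/9)(8/8)(0/7) = 0; P(data | r = 4) = (4/9)(5/8)(3/7)(4/6) = 5/63; P(data | r = 7) = (7/9)(2/8)(6/7)(1/6) = 1/36; P(data | r = 8) = (8/9)(1/8)(7/7)(0/6) = 0.
Multiplying each by its prior: 1/6 · 0 = 0, 1/3 · 5/63 = 5/189, 1/3 · 1/36 = 1/108, 1/6 · 0 = 0; summing to 1/28.
Hence P(r = 7 | data) = (1/108) / (1/28) = 7/27.

0.259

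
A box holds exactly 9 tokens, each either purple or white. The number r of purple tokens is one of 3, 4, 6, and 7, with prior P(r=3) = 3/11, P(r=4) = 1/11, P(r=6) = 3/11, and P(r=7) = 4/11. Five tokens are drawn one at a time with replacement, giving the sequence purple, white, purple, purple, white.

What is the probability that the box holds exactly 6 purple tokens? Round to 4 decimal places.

Under each hypothesis, the probability of the observed sequence is: P(data | r = 3) = (3/9)(6/9)(3/9)(3/9)(6/9) = 0.016461; P(data | r = 4) = (4/9)(5/9)(4/9)(4/9)(5/9) = 0.027096; P(data | r = 6) = (6/9)(3/9)(6/9)(6/9)(3/9) = 0.032922; P(data | r = 7) = (7/9)(2/9)(7/9)(7/9)(2/9) = 0.023235.
Multiplying each by its prior: 3/11 · 0.016461 = 0.0044893, 1/11 · 0.027096 = 0.0024633, 3/11 · 0.032922 = 0.0089787, 4/11 · 0.023235 = 0.0084491; summing to 0.02438.
So P(r = 6 | data) = (0.0089787) / (0.02438) = 0.36827.

0.3683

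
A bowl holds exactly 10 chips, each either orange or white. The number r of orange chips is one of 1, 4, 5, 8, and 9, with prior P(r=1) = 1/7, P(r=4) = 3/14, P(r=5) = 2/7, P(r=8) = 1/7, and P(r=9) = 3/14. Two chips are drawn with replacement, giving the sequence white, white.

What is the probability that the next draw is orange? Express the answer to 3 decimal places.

Under each hypothesis, the probability of the observed sequence is: P(data | r = 1) = (9/10)(9/10) = 0.81; P(data | r = 4) = (6/10)(6/10) = 0.36; P(data | r = 5) = (5/10)(5/10) = 0.25; P(data | r = 8) = (2/10)(2/10) = 0.04; P(data | r = 9) = (1/10)(1/10) = 0.01.
Weighting by the prior gives 1/7 · 0.81 = 0.11571, 3/14 · 0.36 = 0.077143, 2/7 · 0.25 = 0.071429, 1/7 · 0.04 = 0.0057143, 3/14 · 0.01 = 0.0021429; these sum to 0.27214.
Dividing through by the total gives posterior P(r = 1 | data) = 0.4252, P(r = 4 | data) = 0.28346, P(r = 5 | data) = 0.26247, P(r = 8 | data) = 0.020997, P(r = 9 | data) = 0.007874.
Averaging over the posterior, P(orange next | data) = (1/10)(0.4252) + (2/5)(0.28346) + (1/2)(0.26247) + (4/5)(0.020997) + (9/10)(0.007874) = 0.31102.

0.311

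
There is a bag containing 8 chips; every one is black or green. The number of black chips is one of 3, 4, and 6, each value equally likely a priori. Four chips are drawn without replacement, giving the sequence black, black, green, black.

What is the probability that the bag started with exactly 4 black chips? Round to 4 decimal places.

0.2623

Compute the likelihood of the observed sequence for each case: P(data | r = 3) = (3/8)(2/7)(5/6)(1/5) = 1/56; P(data | r = 4) = (4/8)(3/7)(4/6)(2/5) = 2/35; P(data | r = 6) = (6/8)(5/7)(2/6)(4/5) = 1/7.
Weighting by the prior gives 1/3 · 1/56 = 1/168, 1/3 · 2/35 = 2/105, 1/3 · 1/7 = 1/21; these sum to 61/840.
Therefore the posterior P(r = 4 | data) = (2/105) / (61/840) = 16/61.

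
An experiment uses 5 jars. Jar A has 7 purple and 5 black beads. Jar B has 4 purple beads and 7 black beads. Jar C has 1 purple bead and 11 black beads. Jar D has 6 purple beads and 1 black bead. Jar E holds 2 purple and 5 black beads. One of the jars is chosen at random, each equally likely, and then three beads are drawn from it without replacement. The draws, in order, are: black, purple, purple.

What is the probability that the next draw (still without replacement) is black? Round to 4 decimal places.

For each hypothesis, P(data | H) works out to: P(data | jar A) = (5/12)(7/11)(6/10) = 0.15909; P(data | jar B) = (7/11)(4/10)(3/9) = 0.084848; P(data | jar C) = (11/12)(1/11)(0/10) = 0; P(data | jar D) = (1/7)(6/6)(5/5) = 0.14286; P(data | jar E) = (5/7)(2/6)(1/5) = 0.047619.
Weighting by the prior gives 1/5 · 0.15909 = 0.031818, 1/5 · 0.084848 = 0.01697, 1/5 · 0 = 0, 1/5 · 0.14286 = 0.028571, 1/5 · 0.047619 = 0.0095238; with total 0.086883.
Dividing through by the total gives posterior P(jar A | data) = 0.36622, P(jar B | data) = 0.19532, P(jar C | data) = 0, P(jar D | data) = 0.32885, P(jar E | data) = 0.10962.
So P(black next | data) = Σ P(black next | H) P(H | data) = (4/9)(0.36622) + (3/4)(0.19532) + (0)(0.32885) + (1)(0.10962) = 0.41887.

0.4189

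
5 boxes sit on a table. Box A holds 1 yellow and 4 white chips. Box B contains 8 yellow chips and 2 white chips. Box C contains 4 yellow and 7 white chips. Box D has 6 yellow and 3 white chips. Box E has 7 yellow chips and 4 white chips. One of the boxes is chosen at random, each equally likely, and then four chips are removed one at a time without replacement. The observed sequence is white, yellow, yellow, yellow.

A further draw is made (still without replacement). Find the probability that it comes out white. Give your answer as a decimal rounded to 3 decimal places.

The likelihood of the observed sequence under each hypothesis: P(data | box A) = (4/5)(1/4)(0/3) = 0; P(data | box B) = (2/10)(8/9)(7/8)(6/7) = 0.13333; P(data | box C) = (7/11)(4/10)(3/9)(2/8) = 0.021212; P(data | box D) = (3/9)(6/8)(5/7)(4/6) = 0.11905; P(data | box E) = (4/11)(7/10)(6/9)(5/8) = 0.10606.
Weighting by the prior gives 1/5 · 0 = 0, 1/5 · 0.13333 = 0.026667, 1/5 · 0.021212 = 0.0042424, 1/5 · 0.11905 = 0.02381, 1/5 · 0.10606 = 0.021212; summing to 0.075931.
Normalising, the posterior is P(box A | data) = 0, P(box B | data) = 0.3512, P(box C | data) = 0.055872, P(box D | data) = 0.31357, P(box E | data) = 0.27936.
So P(white next | data) = Σ P(white next | H) P(H | data) = (1/6)(0.3512) + (6/7)(0.055872) + (2/5)(0.31357) + (3/7)(0.27936) = 0.35158.

0.352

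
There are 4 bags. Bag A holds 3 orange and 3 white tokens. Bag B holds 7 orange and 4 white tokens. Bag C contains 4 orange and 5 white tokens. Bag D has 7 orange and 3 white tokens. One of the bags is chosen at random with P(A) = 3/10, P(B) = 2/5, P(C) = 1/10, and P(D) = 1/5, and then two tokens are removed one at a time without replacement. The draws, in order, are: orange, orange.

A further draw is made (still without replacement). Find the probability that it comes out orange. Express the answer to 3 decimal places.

0.505

For each hypothesis, P(data | H) works out to: P(data | bag A) = (3/6)(2/5) = 1/5; P(data | bag B) = (7/11)(6/10) = 21/55; P(data | bag C) = (4/9)(3/8) = 1/6; P(data | bag D) = (7/10)(6/9) = 7/15.
The prior-weighted likelihoods are 3/10 · 1/5 = 3/50, 2/5 · 21/55 = 42/275, 1/10 · 1/6 = 1/60, 1/5 · 7/15 = 7/75; summing to 71/220.
The posterior is then P(bag A | data) = 0.18592, P(bag B | data) = 0.47324, P(bag C | data) = 0.051643, P(bag D | data) = 0.2892.
Averaging over the posterior, P(orange next | data) = (1/4)(0.18592) + (5/9)(0.47324) + (2/7)(0.051643) + (5/8)(0.2892) = 0.5049.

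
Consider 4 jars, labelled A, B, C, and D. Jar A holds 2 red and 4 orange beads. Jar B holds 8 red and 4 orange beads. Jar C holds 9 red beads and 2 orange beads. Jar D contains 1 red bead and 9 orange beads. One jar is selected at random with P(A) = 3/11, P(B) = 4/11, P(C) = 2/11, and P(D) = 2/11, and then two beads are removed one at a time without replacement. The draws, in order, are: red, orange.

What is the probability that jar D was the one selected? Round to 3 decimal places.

0.087

The likelihood of the observed sequence under each hypothesis: P(data | jar A) = (2/6)(4/5) = 0.26667; P(data | jar B) = (8/12)(4/11) = 0.24242; P(data | jar C) = (9/11)(2/10) = 0.16364; P(data | jar D) = (1/10)(9/9) = 0.1.
The prior-weighted likelihoods are 3/11 · 0.26667 = 0.072727, 4/11 · 0.24242 = 0.088154, 2/11 · 0.16364 = 0.029752, 2/11 · 0.1 = 0.018182; summing to 0.20882.
So P(jar D | data) = (0.018182) / (0.20882) = 0.087071.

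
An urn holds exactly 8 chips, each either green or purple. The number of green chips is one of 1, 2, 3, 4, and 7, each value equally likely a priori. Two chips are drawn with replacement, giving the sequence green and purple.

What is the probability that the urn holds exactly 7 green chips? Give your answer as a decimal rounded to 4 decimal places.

0.1228

The likelihood of the observed sequence under each hypothesis: P(data | r = 1) = (1/8)(7/8) = 7/64; P(data | r = 2) = (2/8)(6/8) = 3/16; P(data | r = 3) = (3/8)(5/8) = 15/64; P(data | r = 4) = (4/8)(4/8) = 1/4; P(data | r = 7) = (7/8)(1/8) = 7/64.
Multiplying each by its prior: 1/5 · 7/64 = 7/320, 1/5 · 3/16 = 3/80, 1/5 · 15/64 = 3/64, 1/5 · 1/4 = 1/20, 1/5 · 7/64 = 7/320; summing to 57/320.
So P(r = 7 | data) = (7/320) / (57/320) = 7/57.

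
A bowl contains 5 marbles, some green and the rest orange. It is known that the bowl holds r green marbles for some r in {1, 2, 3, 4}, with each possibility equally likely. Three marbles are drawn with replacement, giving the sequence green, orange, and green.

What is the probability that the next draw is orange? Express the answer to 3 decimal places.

0.416

Compute the likelihood of the observed sequence for each case: P(data | r = 1) = (1/5)(4/5)(1/5) = 4/125; P(data | r = 2) = (2/5)(3/5)(2/5) = 12/125; P(data | r = 3) = (3/5)(2/5)(3/5) = 18/125; P(data | r = 4) = (4/5)(1/5)(4/5) = 16/125.
The prior-weighted likelihoods are 1/4 · 4/125 = 1/125, 1/4 · 12/125 = 3/125, 1/4 · 18/125 = 9/250, 1/4 · 16/125 = 4/125; summing to 1/10.
The posterior is then P(r = 1 | data) = 2/25, P(r = 2 | data) = 6/25, P(r = 3 | data) = 9/25, P(r = 4 | data) = 8/25.
So P(orange next | data) = Σ P(orange next | H) P(H | data) = (4/5)(2/25) + (3/5)(6/25) + (2/5)(9/25) + (1/5)(8/25) = 52/125.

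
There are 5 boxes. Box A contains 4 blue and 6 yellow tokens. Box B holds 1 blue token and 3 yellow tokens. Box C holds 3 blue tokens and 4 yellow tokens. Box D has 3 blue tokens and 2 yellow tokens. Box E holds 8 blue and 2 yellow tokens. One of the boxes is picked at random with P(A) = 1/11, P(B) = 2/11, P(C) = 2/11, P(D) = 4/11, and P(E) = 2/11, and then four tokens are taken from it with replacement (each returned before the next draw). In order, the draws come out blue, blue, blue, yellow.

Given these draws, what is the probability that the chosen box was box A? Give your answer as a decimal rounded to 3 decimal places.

0.055

Under each hypothesis, the probability of the observed sequence is: P(data | box A) = (4/10)(4/10)(4/10)(6/10) = 0.0384; P(data | box B) = (1/4)(1/4)(1/4)(3/4) = 0.011719; P(data | box C) = (3/7)(3/7)(3/7)(4/7) = 0.044981; P(data | box D) = (3/5)(3/5)(3/5)(2/5) = 0.0864; P(data | box E) = (8/10)(8/10)(8/10)(2/10) = 0.1024.
The prior-weighted likelihoods are 1/11 · 0.0384 = 0.0034909, 2/11 · 0.011719 = 0.0021307, 2/11 · 0.044981 = 0.0081784, 4/11 · 0.0864 = 0.031418, 2/11 · 0.1024 = 0.018618; summing to 0.063836.
Therefore the posterior P(box A | data) = (0.0034909) / (0.063836) = 0.054685.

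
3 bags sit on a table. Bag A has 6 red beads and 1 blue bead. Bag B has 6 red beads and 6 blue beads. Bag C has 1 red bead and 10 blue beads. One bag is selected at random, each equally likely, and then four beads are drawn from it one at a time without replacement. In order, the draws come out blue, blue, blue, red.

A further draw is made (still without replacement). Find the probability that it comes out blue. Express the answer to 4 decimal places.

0.7500

Compute the likelihood of the observed sequence for each case: P(data | bag A) = (1/7)(0/6) = 0; P(data | bag B) = (6/12)(5/11)(4/10)(6/9) = 2/33; P(data | bag C) = (10/11)(9/10)(8/9)(1/8) = 1/11.
The prior-weighted likelihoods are 1/3 · 0 = 0, 1/3 · 2/33 = 2/99, 1/3 · 1/11 = 1/33; these sum to 5/99.
Dividing through by the total gives posterior P(bag A | data) = 0, P(bag B | data) = 2/5, P(bag C | data) = 3/5.
Averaging over the posterior, P(blue next | data) = (3/8)(2/5) + (1)(3/5) = 3/4.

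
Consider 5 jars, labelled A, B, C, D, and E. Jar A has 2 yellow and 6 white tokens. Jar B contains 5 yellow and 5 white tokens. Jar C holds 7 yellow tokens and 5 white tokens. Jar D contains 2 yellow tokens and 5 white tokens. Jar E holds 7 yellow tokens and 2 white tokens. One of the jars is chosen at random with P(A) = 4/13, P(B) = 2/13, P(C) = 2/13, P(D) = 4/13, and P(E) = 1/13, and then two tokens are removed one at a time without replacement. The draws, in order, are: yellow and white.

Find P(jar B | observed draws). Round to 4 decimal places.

For each hypothesis, P(data | H) works out to: P(data | jar A) = (2/8)(6/7) = 0.21429; P(data | jar B) = (5/10)(5/9) = 0.27778; P(data | jar C) = (7/12)(5/11) = 0.26515; P(data | jar D) = (2/7)(5/6) = 0.2381; P(data | jar E) = (7/9)(2/8) = 0.19444.
The prior-weighted likelihoods are 4/13 · 0.21429 = 0.065934, 2/13 · 0.27778 = 0.042735, 2/13 · 0.26515 = 0.040793, 4/13 · 0.2381 = 0.07326, 1/13 · 0.19444 = 0.014957; summing to 0.23768.
So P(jar B | data) = (0.042735) / (0.23768) = 0.1798.

0.1798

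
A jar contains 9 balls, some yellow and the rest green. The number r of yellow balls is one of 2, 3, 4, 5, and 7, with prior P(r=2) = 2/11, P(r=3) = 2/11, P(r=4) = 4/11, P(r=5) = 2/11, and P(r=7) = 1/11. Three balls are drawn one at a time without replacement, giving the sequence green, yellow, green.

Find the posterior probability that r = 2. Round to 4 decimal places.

Compute the likelihood of the observed sequence for each case: P(data | r = 2) = (7/9)(2/8)(6/7) = 0.16667; P(data | r = 3) = (6/9)(3/8)(5/7) = 0.17857; P(data | r = 4) = (5/9)(4/8)(4/7) = 0.15873; P(data | r = 5) = (4/9)(5/8)(3/7) = 0.11905; P(data | r = 7) = (2/9)(7/8)(1/7) = 0.027778.
Multiplying each by its prior: 2/11 · 0.16667 = 0.030303, 2/11 · 0.17857 = 0.032468, 4/11 · 0.15873 = 0.05772, 2/11 · 0.11905 = 0.021645, 1/11 · 0.027778 = 0.0025253; these sum to 0.14466.
Hence P(r = 2 | data) = (0.030303) / (0.14466) = 0.20948.

0.2095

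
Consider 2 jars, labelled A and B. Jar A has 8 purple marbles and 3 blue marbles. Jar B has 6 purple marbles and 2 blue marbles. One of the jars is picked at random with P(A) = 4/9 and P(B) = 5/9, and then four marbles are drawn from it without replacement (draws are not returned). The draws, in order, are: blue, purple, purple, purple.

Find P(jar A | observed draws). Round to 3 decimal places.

The likelihood of the observed sequence under each hypothesis: P(data | jar A) = (3/11)(8/10)(7/9)(6/8) = 0.12727; P(data | jar B) = (2/8)(6/7)(5/6)(4/5) = 0.14286.
Weighting by the prior gives 4/9 · 0.12727 = 0.056566, 5/9 · 0.14286 = 0.079365; these sum to 0.13593.
Therefore the posterior P(jar A | data) = (0.056566) / (0.13593) = 0.41614.

0.416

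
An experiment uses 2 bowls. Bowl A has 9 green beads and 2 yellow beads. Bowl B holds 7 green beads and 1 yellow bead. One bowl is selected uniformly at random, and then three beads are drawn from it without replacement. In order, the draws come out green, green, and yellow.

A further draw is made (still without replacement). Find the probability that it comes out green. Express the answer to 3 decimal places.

For each hypothesis, P(data | H) works out to: P(data | bowl A) = (9/11)(8/10)(2/9) = 8/55; P(data | bowl B) = (7/8)(6/7)(1/6) = 1/8.
The prior-weighted likelihoods are 1/2 · 8/55 = 4/55, 1/2 · 1/8 = 1/16; summing to 119/880.
Normalising, the posterior is P(bowl A | data) = 64/119, P(bowl B | data) = 55/119.
So P(green next | data) = Σ P(green next | H) P(H | data) = (7/8)(64/119) + (1)(55/119) = 111/119.

0.933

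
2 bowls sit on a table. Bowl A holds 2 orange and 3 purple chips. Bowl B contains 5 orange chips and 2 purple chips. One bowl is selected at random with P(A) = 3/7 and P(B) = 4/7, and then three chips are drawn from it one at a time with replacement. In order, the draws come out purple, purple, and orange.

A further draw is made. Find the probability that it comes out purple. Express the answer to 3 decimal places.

0.490

For each hypothesis, P(data | H) works out to: P(data | bowl A) = (3/5)(3/5)(2/5) = 0.144; P(data | bowl B) = (2/7)(2/7)(5/7) = 0.058309.
Weighting by the prior gives 3/7 · 0.144 = 0.061714, 4/7 · 0.058309 = 0.033319; these sum to 0.095034.
The posterior is then P(bowl A | data) = 0.64939, P(bowl B | data) = 0.35061.
The predictive probability is P(purple next | data) = (3/5)(0.64939) + (2/7)(0.35061) = 0.48981.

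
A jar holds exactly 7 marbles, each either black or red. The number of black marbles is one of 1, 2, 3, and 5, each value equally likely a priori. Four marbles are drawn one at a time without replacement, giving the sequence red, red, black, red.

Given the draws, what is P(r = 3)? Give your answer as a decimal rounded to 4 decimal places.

Compute the likelihood of the observed sequence for each case: P(data | r = 1) = (6/7)(5/6)(1/5)(4/4) = 1/7; P(data | r = 2) = (5/7)(4/6)(2/5)(3/4) = 1/7; P(data | r = 3) = (4/7)(3/6)(3/5)(2/4) = 3/35; P(data | r = 5) = (2/7)(1/6)(5/5)(0/4) = 0.
Weighting by the prior gives 1/4 · 1/7 = 1/28, 1/4 · 1/7 = 1/28, 1/4 · 3/35 = 3/140, 1/4 · 0 = 0; these sum to 13/140.
So P(r = 3 | data) = (3/140) / (13/140) = 3/13.

0.2308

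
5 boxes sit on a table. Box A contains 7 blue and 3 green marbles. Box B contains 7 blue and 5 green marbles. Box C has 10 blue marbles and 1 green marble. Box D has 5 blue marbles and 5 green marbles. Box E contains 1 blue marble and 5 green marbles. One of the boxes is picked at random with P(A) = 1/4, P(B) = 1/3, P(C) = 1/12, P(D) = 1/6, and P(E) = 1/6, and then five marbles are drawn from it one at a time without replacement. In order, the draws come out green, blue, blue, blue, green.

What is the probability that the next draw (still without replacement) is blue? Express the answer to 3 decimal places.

0.611

Compute the likelihood of the observed sequence for each case: P(data | box A) = (3/10)(7/9)(6/8)(5/7)(2/6) = 0.041667; P(data | box B) = (5/12)(7/11)(6/10)(5/9)(4/8) = 0.044192; P(data | box C) = (1/11)(10/10)(9/9)(8/8)(0/7) = 0; P(data | box D) = (5/10)(5/9)(4/8)(3/7)(4/6) = 0.039683; P(data | box E) = (5/6)(1/5)(0/4) = 0.
The prior-weighted likelihoods are 1/4 · 0.041667 = 0.010417, 1/3 · 0.044192 = 0.014731, 1/12 · 0 = 0, 1/6 · 0.039683 = 0.0066138, 1/6 · 0 = 0; summing to 0.031761.
Normalising, the posterior is P(box A | data) = 0.32797, P(box B | data) = 0.4638, P(box C | data) = 0, P(box D | data) = 0.20823, P(box E | data) = 0.
Averaging over the posterior, P(blue next | data) = (4/5)(0.32797) + (4/7)(0.4638) + (2/5)(0.20823) = 0.6107.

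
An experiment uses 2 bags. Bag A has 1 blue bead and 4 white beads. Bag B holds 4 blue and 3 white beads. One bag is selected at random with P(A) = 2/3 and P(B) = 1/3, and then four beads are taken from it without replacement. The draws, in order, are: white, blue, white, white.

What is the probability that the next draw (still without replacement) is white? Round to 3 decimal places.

0.933

Compute the likelihood of the observed sequence for each case: P(data | bag A) = (4/5)(1/4)(3/3)(2/2) = 1/5; P(data | bag B) = (3/7)(4/6)(2/5)(1/4) = 1/35.
The prior-weighted likelihoods are 2/3 · 1/5 = 2/15, 1/3 · 1/35 = 1/105; with total 1/7.
Normalising, the posterior is P(bag A | data) = 14/15, P(bag B | data) = 1/15.
The predictive probability is P(white next | data) = (1)(14/15) + (0)(1/15) = 14/15.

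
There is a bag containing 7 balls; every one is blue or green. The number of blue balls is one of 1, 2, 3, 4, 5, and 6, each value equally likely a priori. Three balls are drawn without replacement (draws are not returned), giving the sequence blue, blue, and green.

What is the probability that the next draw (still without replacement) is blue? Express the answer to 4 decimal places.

0.6000

Compute the likelihood of the observed sequence for each case: P(data | r = 1) = (1/7)(0/6) = 0; P(data | r = 2) = (2/7)(1/6)(5/5) = 1/21; P(data | r = 3) = (3/7)(2/6)(4/5) = 4/35; P(data | r = 4) = (4/7)(3/6)(3/5) = 6/35; P(data | r = 5) = (5/7)(4/6)(2/5) = 4/21; P(data | r = 6) = (6/7)(5/6)(1/5) = 1/7.
The prior-weighted likelihoods are 1/6 · 0 = 0, 1/6 · 1/21 = 1/126, 1/6 · 4/35 = 2/105, 1/6 · 6/35 = 1/35, 1/6 · 4/21 = 2/63, 1/6 · 1/7 = 1/42; these sum to 1/9.
The posterior is then P(r = 1 | data) = 0, P(r = 2 | data) = 1/14, P(r = 3 | data) = 6/35, P(r = 4 | data) = 9/35, P(r = 5 | data) = 2/7, P(r = 6 | data) = 3/14.
So P(blue next | data) = Σ P(blue next | H) P(H | data) = (0)(1/14) + (1/4)(6/35) + (1/2)(9/35) + (3/4)(2/7) + (1)(3/14) = 3/5.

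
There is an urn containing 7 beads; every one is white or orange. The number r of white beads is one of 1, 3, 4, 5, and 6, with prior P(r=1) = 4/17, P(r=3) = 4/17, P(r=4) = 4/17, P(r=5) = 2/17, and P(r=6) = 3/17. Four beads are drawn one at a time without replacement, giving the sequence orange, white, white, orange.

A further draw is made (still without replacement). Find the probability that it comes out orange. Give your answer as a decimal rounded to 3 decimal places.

0.439

Under each hypothesis, the probability of the observed sequence is: P(data | r = 1) = (6/7)(1/6)(0/5) = 0; P(data | r = 3) = (4/7)(3/6)(2/5)(3/4) = 0.085714; P(data | r = 4) = (3/7)(4/6)(3/5)(2/4) = 0.085714; P(data | r = 5) = (2/7)(5/6)(4/5)(1/4) = 0.047619; P(data | r = 6) = (1/7)(6/6)(5/5)(0/4) = 0.
The prior-weighted likelihoods are 4/17 · 0 = 0, 4/17 · 0.085714 = 0.020168, 4/17 · 0.085714 = 0.020168, 2/17 · 0.047619 = 0.0056022, 3/17 · 0 = 0; these sum to 0.045938.
Normalising, the posterior is P(r = 1 | data) = 0, P(r = 3 | data) = 0.43902, P(r = 4 | data) = 0.43902, P(r = 5 | data) = 0.12195, P(r = 6 | data) = 0.
The predictive probability is P(orange next | data) = (2/3)(0.43902) + (1/3)(0.43902) + (0)(0.12195) = 0.43902.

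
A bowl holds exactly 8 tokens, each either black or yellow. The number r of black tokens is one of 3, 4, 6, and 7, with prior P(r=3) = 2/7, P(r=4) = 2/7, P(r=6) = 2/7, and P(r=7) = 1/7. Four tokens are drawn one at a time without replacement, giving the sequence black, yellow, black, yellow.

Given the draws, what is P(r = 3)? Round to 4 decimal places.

0.3704

Compute the likelihood of the observed sequence for each case: P(data | r = 3) = (3/8)(5/7)(2/6)(4/5) = 1/14; P(data | r = 4) = (4/8)(4/7)(3/6)(3/5) = 3/35; P(data | r = 6) = (6/8)(2/7)(5/6)(1/5) = 1/28; P(data | r = 7) = (7/8)(1/7)(6/6)(0/5) = 0.
Weighting by the prior gives 2/7 · 1/14 = 1/49, 2/7 · 3/35 = 6/245, 2/7 · 1/28 = 1/98, 1/7 · 0 = 0; summing to 27/490.
Hence P(r = 3 | data) = (1/49) / (27/490) = 10/27.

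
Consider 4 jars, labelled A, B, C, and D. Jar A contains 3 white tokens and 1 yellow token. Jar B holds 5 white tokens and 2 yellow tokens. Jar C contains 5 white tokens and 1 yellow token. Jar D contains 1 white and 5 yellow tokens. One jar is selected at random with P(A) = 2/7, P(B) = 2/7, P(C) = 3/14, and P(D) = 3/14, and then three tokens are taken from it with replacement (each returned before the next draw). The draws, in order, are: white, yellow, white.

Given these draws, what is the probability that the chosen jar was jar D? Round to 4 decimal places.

For each hypothesis, P(data | H) works out to: P(data | jar A) = (3/4)(1/4)(3/4) = 0.14062; P(data | jar B) = (5/7)(2/7)(5/7) = 0.14577; P(data | jar C) = (5/6)(1/6)(5/6) = 0.11574; P(data | jar D) = (1/6)(5/6)(1/6) = 0.023148.
Multiplying each by its prior: 2/7 · 0.14062 = 0.040179, 2/7 · 0.14577 = 0.041649, 3/14 · 0.11574 = 0.024802, 3/14 · 0.023148 = 0.0049603; these sum to 0.11159.
By Bayes' rule, P(jar D | data) = (0.0049603) / (0.11159) = 0.044451.

0.0445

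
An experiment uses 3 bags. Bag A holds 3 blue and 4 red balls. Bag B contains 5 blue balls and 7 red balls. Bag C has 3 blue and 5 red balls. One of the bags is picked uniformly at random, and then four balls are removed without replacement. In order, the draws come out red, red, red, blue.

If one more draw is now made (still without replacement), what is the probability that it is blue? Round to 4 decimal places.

0.5508

The likelihood of the observed sequence under each hypothesis: P(data | bag A) = (4/7)(3/6)(2/5)(3/4) = 0.085714; P(data | bag B) = (7/12)(6/11)(5/10)(5/9) = 0.088384; P(data | bag C) = (5/8)(4/7)(3/6)(3/5) = 0.10714.
The prior-weighted likelihoods are 1/3 · 0.085714 = 0.028571, 1/3 · 0.088384 = 0.029461, 1/3 · 0.10714 = 0.035714; with total 0.093747.
Normalising, the posterior is P(bag A | data) = 0.30477, P(bag B | data) = 0.31426, P(bag C | data) = 0.38096.
So P(blue next | data) = Σ P(blue next | H) P(H | data) = (2/3)(0.30477) + (1/2)(0.31426) + (1/2)(0.38096) = 0.5508.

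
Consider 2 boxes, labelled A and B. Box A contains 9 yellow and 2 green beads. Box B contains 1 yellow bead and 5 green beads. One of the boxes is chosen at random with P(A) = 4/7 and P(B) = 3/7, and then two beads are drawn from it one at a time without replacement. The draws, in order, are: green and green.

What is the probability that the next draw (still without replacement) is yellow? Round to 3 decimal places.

Under each hypothesis, the probability of the observed sequence is: P(data | box A) = (2/11)(1/10) = 1/55; P(data | box B) = (5/6)(4/5) = 2/3.
Weighting by the prior gives 4/7 · 1/55 = 4/385, 3/7 · 2/3 = 2/7; summing to 114/385.
Dividing through by the total gives posterior P(box A | data) = 2/57, P(box B | data) = 55/57.
Averaging over the posterior, P(yellow next | data) = (1)(2/57) + (1/4)(55/57) = 21/76.

0.276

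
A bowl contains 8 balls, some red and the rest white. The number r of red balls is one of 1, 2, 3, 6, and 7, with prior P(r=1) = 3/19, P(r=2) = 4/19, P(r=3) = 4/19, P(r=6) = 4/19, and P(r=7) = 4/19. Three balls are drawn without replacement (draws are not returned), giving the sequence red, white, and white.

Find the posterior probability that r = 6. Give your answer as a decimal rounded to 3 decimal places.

The likelihood of the observed sequence under each hypothesis: P(data | r = 1) = (1/8)(7/7)(6/6) = 0.125; P(data | r = 2) = (2/8)(6/7)(5/6) = 0.17857; P(data | r = 3) = (3/8)(5/7)(4/6) = 0.17857; P(data | r = 6) = (6/8)(2/7)(1/6) = 0.035714; P(data | r = 7) = (7/8)(1/7)(0/6) = 0.
Multiplying each by its prior: 3/19 · 0.125 = 0.019737, 4/19 · 0.17857 = 0.037594, 4/19 · 0.17857 = 0.037594, 4/19 · 0.035714 = 0.0075188, 4/19 · 0 = 0; with total 0.10244.
By Bayes' rule, P(r = 6 | data) = (0.0075188) / (0.10244) = 0.073394.

0.073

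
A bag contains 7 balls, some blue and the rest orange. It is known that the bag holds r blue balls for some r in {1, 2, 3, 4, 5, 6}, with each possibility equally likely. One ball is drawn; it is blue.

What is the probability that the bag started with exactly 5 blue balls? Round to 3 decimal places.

The likelihood of this draw under each hypothesis: P(data | r = 1) = (1/7) = 1/7; P(data | r = 2) = (2/7) = 2/7; P(data | r = 3) = (3/7) = 3/7; P(data | r = 4) = (4/7) = 4/7; P(data | r = 5) = (5/7) = 5/7; P(data | r = 6) = (6/7) = 6/7.
Multiplying each by its prior: 1/6 · 1/7 = 1/42, 1/6 · 2/7 = 1/21, 1/6 · 3/7 = 1/14, 1/6 · 4/7 = 2/21, 1/6 · 5/7 = 5/42, 1/6 · 6/7 = 1/7; summing to 1/2.
By Bayes' rule, P(r = 5 | data) = (5/42) / (1/2) = 5/21.

0.238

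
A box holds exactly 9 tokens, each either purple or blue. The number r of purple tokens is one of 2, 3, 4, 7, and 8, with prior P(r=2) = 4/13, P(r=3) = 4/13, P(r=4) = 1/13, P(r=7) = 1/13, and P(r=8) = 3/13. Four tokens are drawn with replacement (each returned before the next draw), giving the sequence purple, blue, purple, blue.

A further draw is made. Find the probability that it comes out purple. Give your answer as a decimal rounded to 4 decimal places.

0.3860

Under each hypothesis, the probability of the observed sequence is: P(data | r = 2) = (2/9)(7/9)(2/9)(7/9) = 0.029873; P(data | r = 3) = (3/9)(6/9)(3/9)(6/9) = 0.049383; P(data | r = 4) = (4/9)(5/9)(4/9)(5/9) = 0.060966; P(data | r = 7) = (7/9)(2/9)(7/9)(2/9) = 0.029873; P(data | r = 8) = (8/9)(1/9)(8/9)(1/9) = 0.0097546.
Multiplying each by its prior: 4/13 · 0.029873 = 0.0091918, 4/13 · 0.049383 = 0.015195, 1/13 · 0.060966 = 0.0046897, 1/13 · 0.029873 = 0.002298, 3/13 · 0.0097546 = 0.0022511; these sum to 0.033625.
Normalising, the posterior is P(r = 2 | data) = 0.27336, P(r = 3 | data) = 0.45188, P(r = 4 | data) = 0.13947, P(r = 7 | data) = 0.06834, P(r = 8 | data) = 0.066946.
So P(purple next | data) = Σ P(purple next | H) P(H | data) = (2/9)(0.27336) + (1/3)(0.45188) + (4/9)(0.13947) + (7/9)(0.06834) + (8/9)(0.066946) = 0.38602.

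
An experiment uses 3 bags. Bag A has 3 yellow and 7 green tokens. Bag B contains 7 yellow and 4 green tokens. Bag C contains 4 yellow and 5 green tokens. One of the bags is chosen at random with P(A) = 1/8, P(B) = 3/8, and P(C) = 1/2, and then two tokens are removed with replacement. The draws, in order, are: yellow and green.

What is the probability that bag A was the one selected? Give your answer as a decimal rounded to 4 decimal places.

Under each hypothesis, the probability of the observed sequence is: P(data | bag A) = (3/10)(7/10) = 0.21; P(data | bag B) = (7/11)(4/11) = 0.2314; P(data | bag C) = (4/9)(5/9) = 0.24691.
Weighting by the prior gives 1/8 · 0.21 = 0.02625, 3/8 · 0.2314 = 0.086777, 1/2 · 0.24691 = 0.12346; these sum to 0.23648.
Hence P(bag A | data) = (0.02625) / (0.23648) = 0.111.

0.1110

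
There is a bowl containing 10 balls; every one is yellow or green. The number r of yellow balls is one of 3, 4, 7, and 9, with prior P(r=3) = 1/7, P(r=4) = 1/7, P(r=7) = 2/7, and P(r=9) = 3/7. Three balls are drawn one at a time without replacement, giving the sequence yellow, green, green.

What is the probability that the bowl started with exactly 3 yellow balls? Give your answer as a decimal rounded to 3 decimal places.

Compute the likelihood of the observed sequence for each case: P(data | r = 3) = (3/10)(7/9)(6/8) = 7/40; P(data | r = 4) = (4/10)(6/9)(5/8) = 1/6; P(data | r = 7) = (7/10)(3/9)(2/8) = 7/120; P(data | r = 9) = (9/10)(1/9)(0/8) = 0.
The prior-weighted likelihoods are 1/7 · 7/40 = 1/40, 1/7 · 1/6 = 1/42, 2/7 · 7/120 = 1/60, 3/7 · 0 = 0; these sum to 11/168.
By Bayes' rule, P(r = 3 | data) = (1/40) / (11/168) = 21/55.

0.382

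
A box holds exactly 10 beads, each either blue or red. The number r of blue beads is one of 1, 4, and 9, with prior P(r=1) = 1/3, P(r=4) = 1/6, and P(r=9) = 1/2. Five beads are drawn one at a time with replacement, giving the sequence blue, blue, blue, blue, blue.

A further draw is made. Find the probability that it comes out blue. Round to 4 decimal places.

The likelihood of the observed sequence under each hypothesis: P(data | r = 1) = (1/10)(1/10)(1/10)(1/10)(1/10) = 1e-05; P(data | r = 4) = (4/10)(4/10)(4/10)(4/10)(4/10) = 0.01024; P(data | r = 9) = (9/10)(9/10)(9/10)(9/10)(9/10) = 0.59049.
The prior-weighted likelihoods are 1/3 · 1e-05 = 3.3333e-06, 1/6 · 0.01024 = 0.0017067, 1/2 · 0.59049 = 0.29524; with total 0.29696.
Normalising, the posterior is P(r = 1 | data) = 1.1225e-05, P(r = 4 | data) = 0.0057472, P(r = 9 | data) = 0.99424.
So P(blue next | data) = Σ P(blue next | H) P(H | data) = (1/10)(1.1225e-05) + (2/5)(0.0057472) + (9/10)(0.99424) = 0.89712.

0.8971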